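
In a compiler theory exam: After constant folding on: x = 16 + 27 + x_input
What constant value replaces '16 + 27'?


Identifying constant sub-expression:
  Original: x = 16 + 27 + x_input
  16 and 27 are both compile-time constants
  Evaluating: 16 + 27 = 43
  After folding: x = 43 + x_input

43


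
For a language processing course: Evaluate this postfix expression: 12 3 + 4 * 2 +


Processing tokens left to right:
Push 12, Push 3
Pop 12 and 3, compute 12 + 3 = 15, push 15
Push 4
Pop 15 and 4, compute 15 * 4 = 60, push 60
Push 2
Pop 60 and 2, compute 60 + 2 = 62, push 62
Stack result: 62

62


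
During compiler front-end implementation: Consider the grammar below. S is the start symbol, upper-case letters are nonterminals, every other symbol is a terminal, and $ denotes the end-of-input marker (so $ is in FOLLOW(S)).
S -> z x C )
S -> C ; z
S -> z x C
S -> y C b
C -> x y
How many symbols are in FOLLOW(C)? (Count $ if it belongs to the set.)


S is the start symbol and does not occur in any rule body, so FOLLOW(S) = {$}.
Examining every occurrence of C in a rule body:
  S -> z x C ) : C is followed by terminal ')' -> add ')'
  S -> C ; z : C is followed by terminal ';' -> add ';'
  S -> z x C : C is at the right end -> add FOLLOW(S) = {$}
  S -> y C b : C is followed by terminal 'b' -> add 'b'
  C -> x y : C does not occur in the body -> contributes nothing
FOLLOW(C) = {), ;, b, $}
Count: 4

4


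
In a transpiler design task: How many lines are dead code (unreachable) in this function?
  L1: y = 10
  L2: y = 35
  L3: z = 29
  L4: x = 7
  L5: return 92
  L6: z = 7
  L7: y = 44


Analyzing control flow:
  L1: reachable (before return)
  L2: reachable (before return)
  L3: reachable (before return)
  L4: reachable (before return)
  L5: reachable (return statement)
  L6: DEAD (after return at L5)
  L7: DEAD (after return at L5)
Return at L5, total lines = 7
Dead lines: L6 through L7
Count: 2

2


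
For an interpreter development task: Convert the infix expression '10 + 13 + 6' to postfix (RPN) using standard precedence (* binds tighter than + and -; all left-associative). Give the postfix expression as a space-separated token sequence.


Applying the shunting-yard algorithm:
  Operand 10 -> output
  Push '+' onto operator stack -> op-stack: [+]
  Operand 13 -> output
  See '+' (prec 1); top '+' (prec 1) >= it -> pop '+' to output
  Push '+' onto operator stack -> op-stack: [+]
  Operand 6 -> output
  End of input: pop '+' to output
Postfix result: 10 13 + 6 +

10 13 + 6 +


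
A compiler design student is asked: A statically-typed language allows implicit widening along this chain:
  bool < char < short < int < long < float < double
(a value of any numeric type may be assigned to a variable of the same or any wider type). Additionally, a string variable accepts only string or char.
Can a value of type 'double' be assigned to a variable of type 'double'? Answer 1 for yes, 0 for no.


Target variable type: double
Source value type: double
Numeric ranks: double=6, double=6
Widening allowed iff rank(source) <= rank(target): 6 <= 6? Yes
Result: 1

1


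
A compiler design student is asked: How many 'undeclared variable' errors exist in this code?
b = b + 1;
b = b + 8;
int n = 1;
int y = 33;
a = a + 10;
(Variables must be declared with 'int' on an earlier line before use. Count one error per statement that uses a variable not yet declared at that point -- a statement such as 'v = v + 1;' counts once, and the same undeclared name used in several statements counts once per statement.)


Scanning code line by line:
  Line 1: use 'b' -> ERROR (undeclared)
  Line 2: use 'b' -> ERROR (undeclared)
  Line 3: declare 'n' -> declared = ['n']
  Line 4: declare 'y' -> declared = ['n', 'y']
  Line 5: use 'a' -> ERROR (undeclared)
Total undeclared variable errors: 3

3


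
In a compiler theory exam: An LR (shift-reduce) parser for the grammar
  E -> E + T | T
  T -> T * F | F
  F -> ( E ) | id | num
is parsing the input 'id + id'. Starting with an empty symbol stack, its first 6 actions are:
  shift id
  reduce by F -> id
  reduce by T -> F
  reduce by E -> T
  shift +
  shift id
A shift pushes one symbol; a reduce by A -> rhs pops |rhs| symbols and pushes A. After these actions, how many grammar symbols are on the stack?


Tracking the symbol stack through each action:
  Action 1: shift 'id' : push -> stack = [id] (size 1)
  Action 2: reduce by F -> id : pop 1, push F -> stack = [F] (size 1)
  Action 3: reduce by T -> F : pop 1, push T -> stack = [T] (size 1)
  Action 4: reduce by E -> T : pop 1, push E -> stack = [E] (size 1)
  Action 5: shift '+' : push -> stack = [E, +] (size 2)
  Action 6: shift 'id' : push -> stack = [E, +, id] (size 3)
Final stack size: 3

3


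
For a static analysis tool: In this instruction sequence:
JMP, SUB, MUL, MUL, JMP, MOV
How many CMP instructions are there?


Scanning instruction sequence for CMP:
  Position 1: JMP
  Position 2: SUB
  Position 3: MUL
  Position 4: MUL
  Position 5: JMP
  Position 6: MOV
Matches at positions: []
Total CMP count: 0

0


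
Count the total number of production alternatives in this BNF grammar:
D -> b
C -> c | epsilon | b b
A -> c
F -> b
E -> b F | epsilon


Counting alternatives per rule:
  D: 1 alternative(s)
  C: 3 alternative(s)
  A: 1 alternative(s)
  F: 1 alternative(s)
  E: 2 alternative(s)
Sum: 1 + 3 + 1 + 1 + 2 = 8

8


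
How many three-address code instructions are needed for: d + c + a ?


Expression: d + c + a
Generating three-address code (respecting * over +/- precedence):
  Instruction 1: t1 = d + c
  Instruction 2: t2 = t1 + a
Total instructions: 2

2


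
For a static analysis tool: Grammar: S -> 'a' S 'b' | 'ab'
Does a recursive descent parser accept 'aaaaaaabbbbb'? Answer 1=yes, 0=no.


Grammar accepts strings of the form a^n b^n (n >= 1)
Word: 'aaaaaaabbbbb'
Counting: 7 a's and 5 b's
Check: 7 == 5? No
Mismatch: a-count != b-count
Rejected

0


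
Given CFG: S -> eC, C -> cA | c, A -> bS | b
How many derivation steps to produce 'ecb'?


Grammar: S -> eC, C -> cA | c, A -> bS | b
Deriving 'ecb':
Step 1: S -> eC => eC
Step 2: C -> cA => ecA
Step 3: A -> b => ecb
Total derivation steps: 3

3


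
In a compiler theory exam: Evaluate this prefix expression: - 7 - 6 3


Parsing prefix expression: - 7 - 6 3
Step 1: Innermost operation '- 6 3'
  6 - 3 = 3
Step 2: Outer operation '- 7 [3]'
  7 - 3 = 4

4


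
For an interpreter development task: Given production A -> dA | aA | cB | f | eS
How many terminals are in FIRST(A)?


Production: A -> dA | aA | cB | f | eS
Examining each alternative for leading terminals:
  A -> dA : first terminal = 'd'
  A -> aA : first terminal = 'a'
  A -> cB : first terminal = 'c'
  A -> f : first terminal = 'f'
  A -> eS : first terminal = 'e'
FIRST(A) = {a, c, d, e, f}
Count: 5

5


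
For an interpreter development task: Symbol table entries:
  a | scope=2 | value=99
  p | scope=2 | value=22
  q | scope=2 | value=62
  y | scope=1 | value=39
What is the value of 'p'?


Searching symbol table for 'p':
  a | scope=2 | value=99
  p | scope=2 | value=22 <- MATCH
  q | scope=2 | value=62
  y | scope=1 | value=39
Found 'p' at scope 2 with value 22

22


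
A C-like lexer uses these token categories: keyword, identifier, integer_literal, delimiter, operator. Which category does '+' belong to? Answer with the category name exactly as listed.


Token: '+'
Checking categories:
  identifier: no
  integer_literal: no
  operator: YES
  keyword: no
  delimiter: no
Category: operator

operator


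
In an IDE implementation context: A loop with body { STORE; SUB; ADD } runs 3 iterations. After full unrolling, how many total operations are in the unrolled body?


Loop body operations: STORE, SUB, ADD (3 ops per iteration)
Unrolling 3 iterations:
  Iteration 1: STORE, SUB, ADD (3 ops)
  Iteration 2: STORE, SUB, ADD (3 ops)
  Iteration 3: STORE, SUB, ADD (3 ops)
Total: 3 iterations * 3 ops/iter = 9 operations

9


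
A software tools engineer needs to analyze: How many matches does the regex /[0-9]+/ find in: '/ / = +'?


Pattern: /[0-9]+/ (int literals)
Input: '/ / = +'
Scanning for matches:
Total matches: 0

0


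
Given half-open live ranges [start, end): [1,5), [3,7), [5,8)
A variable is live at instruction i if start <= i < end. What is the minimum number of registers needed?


Live ranges:
  Var0: [1, 5)
  Var1: [3, 7)
  Var2: [5, 8)
Sweep-line events (position, delta, active):
  pos=1 start -> active=1
  pos=3 start -> active=2
  pos=5 end -> active=1
  pos=5 start -> active=2
  pos=7 end -> active=1
  pos=8 end -> active=0
Maximum simultaneous active: 2
Minimum registers needed: 2

2


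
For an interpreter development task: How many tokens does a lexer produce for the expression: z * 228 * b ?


Scanning 'z * 228 * b'
Token 1: 'z' -> identifier
Token 2: '*' -> operator
Token 3: '228' -> integer_literal
Token 4: '*' -> operator
Token 5: 'b' -> identifier
Total tokens: 5

5


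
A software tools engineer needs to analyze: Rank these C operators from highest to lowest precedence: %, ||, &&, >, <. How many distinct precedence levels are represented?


Looking up precedence for each operator:
  % -> precedence 6
  || -> precedence 1
  && -> precedence 2
  > -> precedence 4
  < -> precedence 4
Sorted highest to lowest: %, >, <, &&, ||
Distinct precedence values: [6, 4, 2, 1]
Number of distinct levels: 4

4


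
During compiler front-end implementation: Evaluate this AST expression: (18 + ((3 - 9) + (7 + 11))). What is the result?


Expression: (18 + ((3 - 9) + (7 + 11)))
Evaluating step by step:
  3 - 9 = -6
  7 + 11 = 18
  -6 + 18 = 12
  18 + 12 = 30
Result: 30

30


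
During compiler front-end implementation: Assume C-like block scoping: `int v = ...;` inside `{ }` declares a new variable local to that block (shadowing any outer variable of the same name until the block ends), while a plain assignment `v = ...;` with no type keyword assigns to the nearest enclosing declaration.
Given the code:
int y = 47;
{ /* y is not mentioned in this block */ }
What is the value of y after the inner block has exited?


Analyzing scoping rules:
Outer scope: declares y = 47
Inner block: y is neither redeclared nor assigned -> unchanged
After the block -> 47
Result: 47

47


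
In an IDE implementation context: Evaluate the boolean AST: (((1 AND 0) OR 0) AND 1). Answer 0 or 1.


Step 1: Evaluate inner node
  1 AND 0 = 0
Step 2: Evaluate next node
  0 OR 0 = 0
Step 3: Evaluate root node
  0 AND 1 = 0

0


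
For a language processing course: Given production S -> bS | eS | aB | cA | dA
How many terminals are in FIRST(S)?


Production: S -> bS | eS | aB | cA | dA
Examining each alternative for leading terminals:
  S -> bS : first terminal = 'b'
  S -> eS : first terminal = 'e'
  S -> aB : first terminal = 'a'
  S -> cA : first terminal = 'c'
  S -> dA : first terminal = 'd'
FIRST(S) = {a, b, c, d, e}
Count: 5

5


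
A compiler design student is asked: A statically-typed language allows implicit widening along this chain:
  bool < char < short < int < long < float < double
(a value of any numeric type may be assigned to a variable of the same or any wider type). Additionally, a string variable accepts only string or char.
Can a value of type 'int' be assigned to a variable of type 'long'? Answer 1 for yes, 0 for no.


Target variable type: long
Source value type: int
Numeric ranks: int=3, long=4
Widening allowed iff rank(source) <= rank(target): 3 <= 4? Yes
Result: 1

1


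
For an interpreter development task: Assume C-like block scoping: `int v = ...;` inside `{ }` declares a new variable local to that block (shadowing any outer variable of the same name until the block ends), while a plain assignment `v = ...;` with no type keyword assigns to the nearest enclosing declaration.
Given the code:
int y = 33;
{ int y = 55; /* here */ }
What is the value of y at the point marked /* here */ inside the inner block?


Analyzing scoping rules:
Outer scope: declares y = 33
Inner block: 'int y = 55;' declares a NEW y that shadows the outer one
Inside the block the inner declaration is in scope -> 55
Result: 55

55


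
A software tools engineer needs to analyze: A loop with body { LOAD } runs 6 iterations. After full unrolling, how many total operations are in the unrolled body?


Loop body operations: LOAD (1 op per iteration)
Unrolling 6 iterations:
  Iteration 1: LOAD (1 ops)
  Iteration 2: LOAD (1 ops)
  Iteration 3: LOAD (1 ops)
  Iteration 4: LOAD (1 ops)
  Iteration 5: LOAD (1 ops)
  Iteration 6: LOAD (1 ops)
Total: 6 iterations * 1 ops/iter = 6 operations

6


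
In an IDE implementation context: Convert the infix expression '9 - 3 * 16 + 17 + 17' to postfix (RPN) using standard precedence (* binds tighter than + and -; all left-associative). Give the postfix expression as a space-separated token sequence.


Applying the shunting-yard algorithm:
  Operand 9 -> output
  Push '-' onto operator stack -> op-stack: [-]
  Operand 3 -> output
  Push '*' onto operator stack -> op-stack: [-, *]
  Operand 16 -> output
  See '+' (prec 1); top '*' (prec 2) >= it -> pop '*' to output
  See '+' (prec 1); top '-' (prec 1) >= it -> pop '-' to output
  Push '+' onto operator stack -> op-stack: [+]
  Operand 17 -> output
  See '+' (prec 1); top '+' (prec 1) >= it -> pop '+' to output
  Push '+' onto operator stack -> op-stack: [+]
  Operand 17 -> output
  End of input: pop '+' to output
Postfix result: 9 3 16 * - 17 + 17 +

9 3 16 * - 17 + 17 +


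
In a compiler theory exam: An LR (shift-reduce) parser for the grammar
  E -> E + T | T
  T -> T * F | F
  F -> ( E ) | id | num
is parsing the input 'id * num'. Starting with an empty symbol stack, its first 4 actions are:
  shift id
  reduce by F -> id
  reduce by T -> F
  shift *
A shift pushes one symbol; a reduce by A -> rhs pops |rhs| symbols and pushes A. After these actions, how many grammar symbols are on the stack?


Tracking the symbol stack through each action:
  Action 1: shift 'id' : push -> stack = [id] (size 1)
  Action 2: reduce by F -> id : pop 1, push F -> stack = [F] (size 1)
  Action 3: reduce by T -> F : pop 1, push T -> stack = [T] (size 1)
  Action 4: shift '*' : push -> stack = [T, *] (size 2)
Final stack size: 2

2


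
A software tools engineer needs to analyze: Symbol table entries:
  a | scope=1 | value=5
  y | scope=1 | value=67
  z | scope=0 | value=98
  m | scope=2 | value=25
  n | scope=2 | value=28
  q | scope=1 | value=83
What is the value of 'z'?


Searching symbol table for 'z':
  a | scope=1 | value=5
  y | scope=1 | value=67
  z | scope=0 | value=98 <- MATCH
  m | scope=2 | value=25
  n | scope=2 | value=28
  q | scope=1 | value=83
Found 'z' at scope 0 with value 98

98


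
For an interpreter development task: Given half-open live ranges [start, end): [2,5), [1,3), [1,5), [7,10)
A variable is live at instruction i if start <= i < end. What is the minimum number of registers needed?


Live ranges:
  Var0: [2, 5)
  Var1: [1, 3)
  Var2: [1, 5)
  Var3: [7, 10)
Sweep-line events (position, delta, active):
  pos=1 start -> active=1
  pos=1 start -> active=2
  pos=2 start -> active=3
  pos=3 end -> active=2
  pos=5 end -> active=1
  pos=5 end -> active=0
  pos=7 start -> active=1
  pos=10 end -> active=0
Maximum simultaneous active: 3
Minimum registers needed: 3

3


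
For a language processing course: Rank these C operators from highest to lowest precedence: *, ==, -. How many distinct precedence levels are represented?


Looking up precedence for each operator:
  * -> precedence 6
  == -> precedence 3
  - -> precedence 5
Sorted highest to lowest: *, -, ==
Distinct precedence values: [6, 5, 3]
Number of distinct levels: 3

3


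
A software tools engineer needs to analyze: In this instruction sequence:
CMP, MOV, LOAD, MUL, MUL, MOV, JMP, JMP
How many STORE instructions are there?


Scanning instruction sequence for STORE:
  Position 1: CMP
  Position 2: MOV
  Position 3: LOAD
  Position 4: MUL
  Position 5: MUL
  Position 6: MOV
  Position 7: JMP
  Position 8: JMP
Matches at positions: []
Total STORE count: 0

0


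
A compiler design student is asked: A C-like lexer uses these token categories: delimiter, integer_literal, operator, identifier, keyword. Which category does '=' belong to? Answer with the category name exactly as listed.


Token: '='
Checking categories:
  identifier: no
  integer_literal: no
  operator: YES
  keyword: no
  delimiter: no
Category: operator

operator


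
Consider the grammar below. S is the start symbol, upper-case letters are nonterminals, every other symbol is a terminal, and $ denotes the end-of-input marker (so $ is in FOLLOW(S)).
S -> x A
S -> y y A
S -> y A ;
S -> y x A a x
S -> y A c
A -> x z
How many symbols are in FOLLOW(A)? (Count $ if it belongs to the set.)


S is the start symbol and does not occur in any rule body, so FOLLOW(S) = {$}.
Examining every occurrence of A in a rule body:
  S -> x A : A is at the right end -> add FOLLOW(S) = {$}
  S -> y y A : A is at the right end -> add FOLLOW(S) = {$} (already in the set)
  S -> y A ; : A is followed by terminal ';' -> add ';'
  S -> y x A a x : A is followed by terminal 'a' -> add 'a'
  S -> y A c : A is followed by terminal 'c' -> add 'c'
  A -> x z : A does not occur in the body -> contributes nothing
FOLLOW(A) = {;, a, c, $}
Count: 4

4


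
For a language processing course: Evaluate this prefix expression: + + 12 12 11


Parsing prefix expression: + + 12 12 11
Step 1: Innermost operation '+ 12 12'
  12 + 12 = 24
Step 2: Outer operation '+ [24] 11'
  24 + 11 = 35

35


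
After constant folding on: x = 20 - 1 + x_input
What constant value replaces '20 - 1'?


Identifying constant sub-expression:
  Original: x = 20 - 1 + x_input
  20 and 1 are both compile-time constants
  Evaluating: 20 - 1 = 19
  After folding: x = 19 + x_input

19


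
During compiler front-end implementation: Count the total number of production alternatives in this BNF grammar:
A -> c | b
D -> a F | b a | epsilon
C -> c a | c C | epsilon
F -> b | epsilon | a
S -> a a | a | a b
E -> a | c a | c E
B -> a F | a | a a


Counting alternatives per rule:
  A: 2 alternative(s)
  D: 3 alternative(s)
  C: 3 alternative(s)
  F: 3 alternative(s)
  S: 3 alternative(s)
  E: 3 alternative(s)
  B: 3 alternative(s)
Sum: 2 + 3 + 3 + 3 + 3 + 3 + 3 = 20

20


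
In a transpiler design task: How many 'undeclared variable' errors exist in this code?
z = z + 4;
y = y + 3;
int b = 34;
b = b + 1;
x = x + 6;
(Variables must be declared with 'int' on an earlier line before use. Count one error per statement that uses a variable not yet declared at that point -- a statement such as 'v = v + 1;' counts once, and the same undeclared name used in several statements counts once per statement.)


Scanning code line by line:
  Line 1: use 'z' -> ERROR (undeclared)
  Line 2: use 'y' -> ERROR (undeclared)
  Line 3: declare 'b' -> declared = ['b']
  Line 4: use 'b' -> OK (declared)
  Line 5: use 'x' -> ERROR (undeclared)
Total undeclared variable errors: 3

3


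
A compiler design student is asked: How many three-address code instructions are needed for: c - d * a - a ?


Expression: c - d * a - a
Generating three-address code (respecting * over +/- precedence):
  Instruction 1: t1 = d * a
  Instruction 2: t2 = c - t1
  Instruction 3: t3 = t2 - a
Total instructions: 3

3


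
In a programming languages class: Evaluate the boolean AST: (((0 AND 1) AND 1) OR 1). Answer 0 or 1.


Step 1: Evaluate inner node
  0 AND 1 = 0
Step 2: Evaluate next node
  0 AND 1 = 0
Step 3: Evaluate root node
  0 OR 1 = 1

1


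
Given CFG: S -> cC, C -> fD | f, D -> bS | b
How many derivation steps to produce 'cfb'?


Grammar: S -> cC, C -> fD | f, D -> bS | b
Deriving 'cfb':
Step 1: S -> cC => cC
Step 2: C -> fD => cfD
Step 3: D -> b => cfb
Total derivation steps: 3

3


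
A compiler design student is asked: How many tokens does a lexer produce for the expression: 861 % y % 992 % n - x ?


Scanning '861 % y % 992 % n - x'
Token 1: '861' -> integer_literal
Token 2: '%' -> operator
Token 3: 'y' -> identifier
Token 4: '%' -> operator
Token 5: '992' -> integer_literal
Token 6: '%' -> operator
Token 7: 'n' -> identifier
Token 8: '-' -> operator
Token 9: 'x' -> identifier
Total tokens: 9

9


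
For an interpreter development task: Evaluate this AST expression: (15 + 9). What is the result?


Expression: (15 + 9)
Evaluating step by step:
  15 + 9 = 24
Result: 24

24


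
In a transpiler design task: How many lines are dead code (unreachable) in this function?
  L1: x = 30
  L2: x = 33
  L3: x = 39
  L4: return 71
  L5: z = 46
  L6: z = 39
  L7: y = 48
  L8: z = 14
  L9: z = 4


Analyzing control flow:
  L1: reachable (before return)
  L2: reachable (before return)
  L3: reachable (before return)
  L4: reachable (return statement)
  L5: DEAD (after return at L4)
  L6: DEAD (after return at L4)
  L7: DEAD (after return at L4)
  L8: DEAD (after return at L4)
  L9: DEAD (after return at L4)
Return at L4, total lines = 9
Dead lines: L5 through L9
Count: 5

5


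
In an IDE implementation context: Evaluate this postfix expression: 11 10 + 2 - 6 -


Processing tokens left to right:
Push 11, Push 10
Pop 11 and 10, compute 11 + 10 = 21, push 21
Push 2
Pop 21 and 2, compute 21 - 2 = 19, push 19
Push 6
Pop 19 and 6, compute 19 - 6 = 13, push 13
Stack result: 13

13


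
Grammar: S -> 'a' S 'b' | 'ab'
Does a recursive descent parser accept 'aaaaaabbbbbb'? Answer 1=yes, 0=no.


Grammar accepts strings of the form a^n b^n (n >= 1)
Word: 'aaaaaabbbbbb'
Counting: 6 a's and 6 b's
Check: 6 == 6? Yes
Derivation (S -> aSb applied 5 time(s), then S -> ab): S => aSb => aaSbb => aaaSbbb => aaaaSbbbb => aaaaaSbbbbb => aaaaaabbbbbb
Accepted

1


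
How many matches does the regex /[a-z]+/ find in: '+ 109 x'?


Pattern: /[a-z]+/ (identifiers)
Input: '+ 109 x'
Scanning for matches:
  Match 1: 'x'
Total matches: 1

1


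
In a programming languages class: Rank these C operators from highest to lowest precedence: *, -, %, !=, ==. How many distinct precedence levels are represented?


Looking up precedence for each operator:
  * -> precedence 6
  - -> precedence 5
  % -> precedence 6
  != -> precedence 3
  == -> precedence 3
Sorted highest to lowest: *, %, -, !=, ==
Distinct precedence values: [6, 5, 3]
Number of distinct levels: 3

3


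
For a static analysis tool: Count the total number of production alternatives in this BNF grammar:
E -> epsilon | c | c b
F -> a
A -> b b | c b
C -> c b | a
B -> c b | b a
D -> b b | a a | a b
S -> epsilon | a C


Counting alternatives per rule:
  E: 3 alternative(s)
  F: 1 alternative(s)
  A: 2 alternative(s)
  C: 2 alternative(s)
  B: 2 alternative(s)
  D: 3 alternative(s)
  S: 2 alternative(s)
Sum: 3 + 1 + 2 + 2 + 2 + 3 + 2 = 15

15


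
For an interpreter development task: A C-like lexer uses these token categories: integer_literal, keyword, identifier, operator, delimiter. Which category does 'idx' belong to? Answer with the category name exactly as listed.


Token: 'idx'
Checking categories:
  identifier: YES
  integer_literal: no
  operator: no
  keyword: no
  delimiter: no
Category: identifier

identifier


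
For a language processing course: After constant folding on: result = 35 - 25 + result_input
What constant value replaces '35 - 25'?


Identifying constant sub-expression:
  Original: result = 35 - 25 + result_input
  35 and 25 are both compile-time constants
  Evaluating: 35 - 25 = 10
  After folding: result = 10 + result_input

10


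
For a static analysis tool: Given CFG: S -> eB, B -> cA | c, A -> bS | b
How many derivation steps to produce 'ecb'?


Grammar: S -> eB, B -> cA | c, A -> bS | b
Deriving 'ecb':
Step 1: S -> eB => eB
Step 2: B -> cA => ecA
Step 3: A -> b => ecb
Total derivation steps: 3

3


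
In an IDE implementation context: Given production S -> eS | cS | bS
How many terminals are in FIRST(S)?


Production: S -> eS | cS | bS
Examining each alternative for leading terminals:
  S -> eS : first terminal = 'e'
  S -> cS : first terminal = 'c'
  S -> bS : first terminal = 'b'
FIRST(S) = {b, c, e}
Count: 3

3


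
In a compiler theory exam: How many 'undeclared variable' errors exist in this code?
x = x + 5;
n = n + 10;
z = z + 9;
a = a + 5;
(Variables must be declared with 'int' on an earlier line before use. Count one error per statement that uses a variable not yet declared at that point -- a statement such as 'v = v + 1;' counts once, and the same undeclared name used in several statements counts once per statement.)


Scanning code line by line:
  Line 1: use 'x' -> ERROR (undeclared)
  Line 2: use 'n' -> ERROR (undeclared)
  Line 3: use 'z' -> ERROR (undeclared)
  Line 4: use 'a' -> ERROR (undeclared)
Total undeclared variable errors: 4

4


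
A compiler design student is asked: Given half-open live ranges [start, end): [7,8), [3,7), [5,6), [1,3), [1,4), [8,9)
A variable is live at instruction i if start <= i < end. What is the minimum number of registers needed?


Live ranges:
  Var0: [7, 8)
  Var1: [3, 7)
  Var2: [5, 6)
  Var3: [1, 3)
  Var4: [1, 4)
  Var5: [8, 9)
Sweep-line events (position, delta, active):
  pos=1 start -> active=1
  pos=1 start -> active=2
  pos=3 end -> active=1
  pos=3 start -> active=2
  pos=4 end -> active=1
  pos=5 start -> active=2
  pos=6 end -> active=1
  pos=7 end -> active=0
  pos=7 start -> active=1
  pos=8 end -> active=0
  pos=8 start -> active=1
  pos=9 end -> active=0
Maximum simultaneous active: 2
Minimum registers needed: 2

2


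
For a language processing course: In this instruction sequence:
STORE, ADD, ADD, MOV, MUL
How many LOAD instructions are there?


Scanning instruction sequence for LOAD:
  Position 1: STORE
  Position 2: ADD
  Position 3: ADD
  Position 4: MOV
  Position 5: MUL
Matches at positions: []
Total LOAD count: 0

0


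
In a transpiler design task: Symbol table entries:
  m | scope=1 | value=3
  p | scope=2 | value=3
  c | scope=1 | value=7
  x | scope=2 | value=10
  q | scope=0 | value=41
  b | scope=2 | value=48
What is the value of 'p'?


Searching symbol table for 'p':
  m | scope=1 | value=3
  p | scope=2 | value=3 <- MATCH
  c | scope=1 | value=7
  x | scope=2 | value=10
  q | scope=0 | value=41
  b | scope=2 | value=48
Found 'p' at scope 2 with value 3

3


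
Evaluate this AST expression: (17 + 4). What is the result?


Expression: (17 + 4)
Evaluating step by step:
  17 + 4 = 21
Result: 21

21


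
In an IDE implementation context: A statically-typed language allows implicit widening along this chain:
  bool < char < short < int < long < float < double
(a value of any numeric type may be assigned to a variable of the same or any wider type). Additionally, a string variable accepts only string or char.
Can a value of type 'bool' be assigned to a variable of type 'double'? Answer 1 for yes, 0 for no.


Target variable type: double
Source value type: bool
Numeric ranks: bool=0, double=6
Widening allowed iff rank(source) <= rank(target): 0 <= 6? Yes
Result: 1

1


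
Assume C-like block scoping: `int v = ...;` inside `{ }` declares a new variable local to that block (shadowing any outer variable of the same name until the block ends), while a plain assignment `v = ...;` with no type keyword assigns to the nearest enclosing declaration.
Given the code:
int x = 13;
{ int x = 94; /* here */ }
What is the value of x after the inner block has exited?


Analyzing scoping rules:
Outer scope: declares x = 13
Inner block: 'int x = 94;' declares a NEW x that shadows the outer one
When the block exits the inner x goes out of scope; the outer x was never modified -> 13
Result: 13

13


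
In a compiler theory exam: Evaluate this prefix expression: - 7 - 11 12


Parsing prefix expression: - 7 - 11 12
Step 1: Innermost operation '- 11 12'
  11 - 12 = -1
Step 2: Outer operation '- 7 [-1]'
  7 - -1 = 8

8


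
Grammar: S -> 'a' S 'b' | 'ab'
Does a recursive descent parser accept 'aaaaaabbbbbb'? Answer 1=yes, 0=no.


Grammar accepts strings of the form a^n b^n (n >= 1)
Word: 'aaaaaabbbbbb'
Counting: 6 a's and 6 b's
Check: 6 == 6? Yes
Derivation (S -> aSb applied 5 time(s), then S -> ab): S => aSb => aaSbb => aaaSbbb => aaaaSbbbb => aaaaaSbbbbb => aaaaaabbbbbb
Accepted

1


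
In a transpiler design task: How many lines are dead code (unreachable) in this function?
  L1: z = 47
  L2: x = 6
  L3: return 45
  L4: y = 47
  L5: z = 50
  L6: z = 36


Analyzing control flow:
  L1: reachable (before return)
  L2: reachable (before return)
  L3: reachable (return statement)
  L4: DEAD (after return at L3)
  L5: DEAD (after return at L3)
  L6: DEAD (after return at L3)
Return at L3, total lines = 6
Dead lines: L4 through L6
Count: 3

3


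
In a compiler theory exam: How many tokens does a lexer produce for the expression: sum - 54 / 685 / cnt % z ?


Scanning 'sum - 54 / 685 / cnt % z'
Token 1: 'sum' -> identifier
Token 2: '-' -> operator
Token 3: '54' -> integer_literal
Token 4: '/' -> operator
Token 5: '685' -> integer_literal
Token 6: '/' -> operator
Token 7: 'cnt' -> identifier
Token 8: '%' -> operator
Token 9: 'z' -> identifier
Total tokens: 9

9


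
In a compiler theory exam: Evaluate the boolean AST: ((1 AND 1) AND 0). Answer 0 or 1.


Step 1: Evaluate inner node
  1 AND 1 = 1
Step 2: Evaluate root node
  1 AND 0 = 0

0


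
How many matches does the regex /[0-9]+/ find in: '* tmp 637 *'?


Pattern: /[0-9]+/ (int literals)
Input: '* tmp 637 *'
Scanning for matches:
  Match 1: '637'
Total matches: 1

1


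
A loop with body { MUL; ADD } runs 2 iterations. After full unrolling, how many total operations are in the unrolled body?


Loop body operations: MUL, ADD (2 ops per iteration)
Unrolling 2 iterations:
  Iteration 1: MUL, ADD (2 ops)
  Iteration 2: MUL, ADD (2 ops)
Total: 2 iterations * 2 ops/iter = 4 operations

4


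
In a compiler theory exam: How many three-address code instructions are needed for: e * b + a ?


Expression: e * b + a
Generating three-address code (respecting * over +/- precedence):
  Instruction 1: t1 = e * b
  Instruction 2: t2 = t1 + a
Total instructions: 2

2


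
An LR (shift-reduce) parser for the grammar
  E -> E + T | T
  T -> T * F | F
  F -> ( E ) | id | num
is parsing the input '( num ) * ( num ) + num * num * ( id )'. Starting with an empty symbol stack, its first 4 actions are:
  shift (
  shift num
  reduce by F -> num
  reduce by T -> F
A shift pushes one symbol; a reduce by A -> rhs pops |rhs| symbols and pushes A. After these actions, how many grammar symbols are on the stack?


Tracking the symbol stack through each action:
  Action 1: shift '(' : push -> stack = [(] (size 1)
  Action 2: shift 'num' : push -> stack = [(, num] (size 2)
  Action 3: reduce by F -> num : pop 1, push F -> stack = [(, F] (size 2)
  Action 4: reduce by T -> F : pop 1, push T -> stack = [(, T] (size 2)
Final stack size: 2

2


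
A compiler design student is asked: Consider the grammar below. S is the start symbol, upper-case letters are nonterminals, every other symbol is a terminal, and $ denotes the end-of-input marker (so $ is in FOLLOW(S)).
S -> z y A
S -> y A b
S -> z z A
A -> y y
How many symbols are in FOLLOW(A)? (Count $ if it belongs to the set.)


S is the start symbol and does not occur in any rule body, so FOLLOW(S) = {$}.
Examining every occurrence of A in a rule body:
  S -> z y A : A is at the right end -> add FOLLOW(S) = {$}
  S -> y A b : A is followed by terminal 'b' -> add 'b'
  S -> z z A : A is at the right end -> add FOLLOW(S) = {$} (already in the set)
  A -> y y : A does not occur in the body -> contributes nothing
FOLLOW(A) = {b, $}
Count: 2

2


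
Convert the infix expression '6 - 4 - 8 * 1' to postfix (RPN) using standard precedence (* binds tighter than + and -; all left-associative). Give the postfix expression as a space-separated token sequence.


Applying the shunting-yard algorithm:
  Operand 6 -> output
  Push '-' onto operator stack -> op-stack: [-]
  Operand 4 -> output
  See '-' (prec 1); top '-' (prec 1) >= it -> pop '-' to output
  Push '-' onto operator stack -> op-stack: [-]
  Operand 8 -> output
  Push '*' onto operator stack -> op-stack: [-, *]
  Operand 1 -> output
  End of input: pop '*' to output
  End of input: pop '-' to output
Postfix result: 6 4 - 8 1 * -

6 4 - 8 1 * -


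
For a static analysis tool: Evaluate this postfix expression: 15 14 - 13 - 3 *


Processing tokens left to right:
Push 15, Push 14
Pop 15 and 14, compute 15 - 14 = 1, push 1
Push 13
Pop 1 and 13, compute 1 - 13 = -12, push -12
Push 3
Pop -12 and 3, compute -12 * 3 = -36, push -36
Stack result: -36

-36


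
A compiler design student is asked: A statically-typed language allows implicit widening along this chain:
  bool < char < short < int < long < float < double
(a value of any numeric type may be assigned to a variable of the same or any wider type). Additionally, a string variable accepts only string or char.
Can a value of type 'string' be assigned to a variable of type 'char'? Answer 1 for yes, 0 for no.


Target variable type: char
Source value type: string
Rule: string cannot widen to any numeric type
Result: 0

0


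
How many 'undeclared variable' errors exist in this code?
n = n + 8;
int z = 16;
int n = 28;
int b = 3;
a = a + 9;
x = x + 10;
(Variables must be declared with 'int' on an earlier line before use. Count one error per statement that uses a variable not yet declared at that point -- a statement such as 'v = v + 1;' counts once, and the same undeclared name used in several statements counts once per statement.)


Scanning code line by line:
  Line 1: use 'n' -> ERROR (undeclared)
  Line 2: declare 'z' -> declared = ['z']
  Line 3: declare 'n' -> declared = ['n', 'z']
  Line 4: declare 'b' -> declared = ['b', 'n', 'z']
  Line 5: use 'a' -> ERROR (undeclared)
  Line 6: use 'x' -> ERROR (undeclared)
Total undeclared variable errors: 3

3


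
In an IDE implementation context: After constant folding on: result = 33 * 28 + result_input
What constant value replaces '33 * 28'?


Identifying constant sub-expression:
  Original: result = 33 * 28 + result_input
  33 and 28 are both compile-time constants
  Evaluating: 33 * 28 = 924
  After folding: result = 924 + result_input

924


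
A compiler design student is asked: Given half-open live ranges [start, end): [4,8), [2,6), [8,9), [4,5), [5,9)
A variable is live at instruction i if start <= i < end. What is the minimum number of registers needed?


Live ranges:
  Var0: [4, 8)
  Var1: [2, 6)
  Var2: [8, 9)
  Var3: [4, 5)
  Var4: [5, 9)
Sweep-line events (position, delta, active):
  pos=2 start -> active=1
  pos=4 start -> active=2
  pos=4 start -> active=3
  pos=5 end -> active=2
  pos=5 start -> active=3
  pos=6 end -> active=2
  pos=8 end -> active=1
  pos=8 start -> active=2
  pos=9 end -> active=1
  pos=9 end -> active=0
Maximum simultaneous active: 3
Minimum registers needed: 3

3


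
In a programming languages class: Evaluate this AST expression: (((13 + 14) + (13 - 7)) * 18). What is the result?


Expression: (((13 + 14) + (13 - 7)) * 18)
Evaluating step by step:
  13 + 14 = 27
  13 - 7 = 6
  27 + 6 = 33
  33 * 18 = 594
Result: 594

594


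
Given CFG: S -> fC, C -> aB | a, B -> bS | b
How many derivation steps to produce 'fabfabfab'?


Grammar: S -> fC, C -> aB | a, B -> bS | b
Deriving 'fabfabfab':
Step 1: S -> fC => fC
Step 2: C -> aB => faB
Step 3: B -> bS => fabS
Step 4: S -> fC => fabfC
Step 5: C -> aB => fabfaB
Step 6: B -> bS => fabfabS
Step 7: S -> fC => fabfabfC
Step 8: C -> aB => fabfabfaB
Step 9: B -> b => fabfabfab
Total derivation steps: 9

9


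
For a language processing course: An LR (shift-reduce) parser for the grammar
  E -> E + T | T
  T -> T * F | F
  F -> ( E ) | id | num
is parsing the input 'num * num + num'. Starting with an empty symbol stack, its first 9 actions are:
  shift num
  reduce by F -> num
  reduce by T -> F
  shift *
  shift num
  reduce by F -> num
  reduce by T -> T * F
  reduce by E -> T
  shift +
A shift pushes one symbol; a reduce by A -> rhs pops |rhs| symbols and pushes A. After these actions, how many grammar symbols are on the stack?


Tracking the symbol stack through each action:
  Action 1: shift 'num' : push -> stack = [num] (size 1)
  Action 2: reduce by F -> num : pop 1, push F -> stack = [F] (size 1)
  Action 3: reduce by T -> F : pop 1, push T -> stack = [T] (size 1)
  Action 4: shift '*' : push -> stack = [T, *] (size 2)
  Action 5: shift 'num' : push -> stack = [T, *, num] (size 3)
  Action 6: reduce by F -> num : pop 1, push F -> stack = [T, *, F] (size 3)
  Action 7: reduce by T -> T * F : pop 3, push T -> stack = [T] (size 1)
  Action 8: reduce by E -> T : pop 1, push E -> stack = [E] (size 1)
  Action 9: shift '+' : push -> stack = [E, +] (size 2)
Final stack size: 2

2


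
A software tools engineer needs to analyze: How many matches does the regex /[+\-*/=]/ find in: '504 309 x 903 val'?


Pattern: /[+\-*/=]/ (operators)
Input: '504 309 x 903 val'
Scanning for matches:
Total matches: 0

0


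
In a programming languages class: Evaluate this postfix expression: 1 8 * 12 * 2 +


Processing tokens left to right:
Push 1, Push 8
Pop 1 and 8, compute 1 * 8 = 8, push 8
Push 12
Pop 8 and 12, compute 8 * 12 = 96, push 96
Push 2
Pop 96 and 2, compute 96 + 2 = 98, push 98
Stack result: 98

98


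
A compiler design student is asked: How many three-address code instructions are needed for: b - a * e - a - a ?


Expression: b - a * e - a - a
Generating three-address code (respecting * over +/- precedence):
  Instruction 1: t1 = a * e
  Instruction 2: t2 = b - t1
  Instruction 3: t3 = t2 - a
  Instruction 4: t4 = t3 - a
Total instructions: 4

4


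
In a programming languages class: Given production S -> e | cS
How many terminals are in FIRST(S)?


Production: S -> e | cS
Examining each alternative for leading terminals:
  S -> e : first terminal = 'e'
  S -> cS : first terminal = 'c'
FIRST(S) = {c, e}
Count: 2

2


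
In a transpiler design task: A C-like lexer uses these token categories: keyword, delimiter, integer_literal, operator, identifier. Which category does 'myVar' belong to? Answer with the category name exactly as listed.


Token: 'myVar'
Checking categories:
  identifier: YES
  integer_literal: no
  operator: no
  keyword: no
  delimiter: no
Category: identifier

identifier


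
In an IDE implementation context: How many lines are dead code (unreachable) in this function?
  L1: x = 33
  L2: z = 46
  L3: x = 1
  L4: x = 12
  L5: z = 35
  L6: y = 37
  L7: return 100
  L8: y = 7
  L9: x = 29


Analyzing control flow:
  L1: reachable (before return)
  L2: reachable (before return)
  L3: reachable (before return)
  L4: reachable (before return)
  L5: reachable (before return)
  L6: reachable (before return)
  L7: reachable (return statement)
  L8: DEAD (after return at L7)
  L9: DEAD (after return at L7)
Return at L7, total lines = 9
Dead lines: L8 through L9
Count: 2

2


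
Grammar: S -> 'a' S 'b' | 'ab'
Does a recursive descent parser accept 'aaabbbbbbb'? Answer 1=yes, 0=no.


Grammar accepts strings of the form a^n b^n (n >= 1)
Word: 'aaabbbbbbb'
Counting: 3 a's and 7 b's
Check: 3 == 7? No
Mismatch: a-count != b-count
Rejected

0


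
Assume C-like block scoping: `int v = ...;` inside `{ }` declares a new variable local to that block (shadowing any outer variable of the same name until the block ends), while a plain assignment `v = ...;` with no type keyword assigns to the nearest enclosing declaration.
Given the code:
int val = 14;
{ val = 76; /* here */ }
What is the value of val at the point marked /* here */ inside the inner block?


Analyzing scoping rules:
Outer scope: declares val = 14
Inner block: 'val = 76;' has no type keyword, so it is an assignment to the outer val (no shadowing)
Inside the block, after the assignment -> 76
Result: 76

76


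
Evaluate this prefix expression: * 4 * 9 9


Parsing prefix expression: * 4 * 9 9
Step 1: Innermost operation '* 9 9'
  9 * 9 = 81
Step 2: Outer operation '* 4 [81]'
  4 * 81 = 324

324
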